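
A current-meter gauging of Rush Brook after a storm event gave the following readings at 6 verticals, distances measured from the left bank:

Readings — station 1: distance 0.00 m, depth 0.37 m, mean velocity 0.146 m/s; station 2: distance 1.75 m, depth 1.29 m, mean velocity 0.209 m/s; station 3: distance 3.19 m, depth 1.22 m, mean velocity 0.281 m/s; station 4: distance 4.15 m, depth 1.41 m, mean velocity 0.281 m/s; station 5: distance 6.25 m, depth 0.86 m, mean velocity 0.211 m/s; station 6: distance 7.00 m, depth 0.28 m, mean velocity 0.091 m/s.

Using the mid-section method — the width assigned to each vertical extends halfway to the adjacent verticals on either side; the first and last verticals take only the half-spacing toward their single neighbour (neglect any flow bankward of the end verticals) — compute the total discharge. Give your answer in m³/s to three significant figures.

1.76 m³/s

w_1 = (1.75 − 0.00)/2 = 0.875 m; q_1 = 0.146 × 0.37 × 0.875 = 0.04727 m³/s
w_2 = (3.19 − 0.00)/2 = 1.595 m; q_2 = 0.209 × 1.29 × 1.595 = 0.4300 m³/s
w_3 = (4.15 − 1.75)/2 = 1.2 m; q_3 = 0.281 × 1.22 × 1.2 = 0.4114 m³/s
w_4 = (6.25 − 3.19)/2 = 1.53 m; q_4 = 0.281 × 1.41 × 1.53 = 0.6062 m³/s
w_5 = (7.00 − 4.15)/2 = 1.425 m; q_5 = 0.211 × 0.86 × 1.425 = 0.2586 m³/s
w_6 = (7.00 − 6.25)/2 = 0.375 m; q_6 = 0.091 × 0.28 × 0.375 = 0.009555 m³/s
Q = Σ qᵢ = 1.763 m³/s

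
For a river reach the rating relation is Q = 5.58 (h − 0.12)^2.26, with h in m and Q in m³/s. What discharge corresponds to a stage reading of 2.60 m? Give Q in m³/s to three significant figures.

43.5 m³/s

Q = 5.58 × (2.60 − 0.12)^2.26 = 5.58 × 2.48^2.26 = 43.46 m³/s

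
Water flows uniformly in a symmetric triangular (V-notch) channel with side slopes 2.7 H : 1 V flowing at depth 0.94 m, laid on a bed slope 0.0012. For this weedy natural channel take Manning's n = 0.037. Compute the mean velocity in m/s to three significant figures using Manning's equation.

0.542 m/s

A = z·y² = 2.7×0.94² = 2.386 m²
P = 2y√(1+z²) = 2×0.94×√(1+2.7²) = 5.413 m
R = A/P = 2.386/5.413 = 0.4407 m
Q = (1/n)·A·R^(2/3)·S^(1/2) = (1/0.037) × 2.386 × 0.4407^(2/3) × 0.0012^(1/2) = 1.294 m³/s
V = Q/A = 1.294/2.386 = 0.5422 m/s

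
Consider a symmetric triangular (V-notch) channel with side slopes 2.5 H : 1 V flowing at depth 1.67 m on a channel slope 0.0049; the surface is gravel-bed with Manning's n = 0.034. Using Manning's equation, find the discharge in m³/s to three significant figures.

12.1 m³/s

A = z·y² = 2.5×1.67² = 6.972 m²
P = 2y√(1+z²) = 2×1.67×√(1+2.5²) = 8.993 m
R = A/P = 6.972/8.993 = 0.7753 m
Q = (1/n)·A·R^(2/3)·S^(1/2) = (1/0.034) × 6.972 × 0.7753^(2/3) × 0.0049^(1/2) = 12.11 m³/s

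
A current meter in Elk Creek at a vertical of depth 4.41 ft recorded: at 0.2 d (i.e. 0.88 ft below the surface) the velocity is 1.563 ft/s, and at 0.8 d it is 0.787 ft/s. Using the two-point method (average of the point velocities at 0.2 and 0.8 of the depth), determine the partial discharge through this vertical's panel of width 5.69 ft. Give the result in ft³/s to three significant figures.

29.5 ft³/s

v̄ = (1.563 + 0.787) / 2 = 1.175 ft/s
q = v̄ × d × w = 1.175 × 4.41 × 5.69 = 29.48 ft³/s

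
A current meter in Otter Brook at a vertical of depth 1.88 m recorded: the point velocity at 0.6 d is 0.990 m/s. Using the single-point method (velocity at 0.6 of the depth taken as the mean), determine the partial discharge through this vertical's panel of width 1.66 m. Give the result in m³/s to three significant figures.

v̄ = v₀.₆ = 0.990 m/s
q = v̄ × d × w = 0.9900 × 1.88 × 1.66 = 3.090 m³/s

3.09 m³/s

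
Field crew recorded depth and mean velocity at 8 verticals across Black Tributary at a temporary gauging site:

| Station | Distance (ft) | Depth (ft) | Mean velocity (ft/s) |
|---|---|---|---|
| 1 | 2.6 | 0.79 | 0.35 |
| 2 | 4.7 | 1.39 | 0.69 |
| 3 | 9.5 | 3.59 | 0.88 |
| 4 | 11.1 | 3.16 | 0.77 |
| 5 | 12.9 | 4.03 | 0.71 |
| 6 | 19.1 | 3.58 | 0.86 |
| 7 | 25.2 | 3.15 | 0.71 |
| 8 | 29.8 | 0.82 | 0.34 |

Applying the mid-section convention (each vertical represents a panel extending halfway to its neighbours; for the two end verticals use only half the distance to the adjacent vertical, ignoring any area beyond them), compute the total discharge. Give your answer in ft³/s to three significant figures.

w_1 = (4.7 − 2.6)/2 = 1.05 ft; q_1 = 0.35 × 0.79 × 1.05 = 0.2903 ft³/s
w_2 = (9.5 − 2.6)/2 = 3.45 ft; q_2 = 0.69 × 1.39 × 3.45 = 3.309 ft³/s
w_3 = (11.1 − 4.7)/2 = 3.2 ft; q_3 = 0.88 × 3.59 × 3.2 = 10.11 ft³/s
w_4 = (12.9 − 9.5)/2 = 1.7 ft; q_4 = 0.77 × 3.16 × 1.7 = 4.136 ft³/s
w_5 = (19.1 − 11.1)/2 = 4 ft; q_5 = 0.71 × 4.03 × 4 = 11.45 ft³/s
w_6 = (25.2 − 12.9)/2 = 6.15 ft; q_6 = 0.86 × 3.58 × 6.15 = 18.93 ft³/s
w_7 = (29.8 − 19.1)/2 = 5.35 ft; q_7 = 0.71 × 3.15 × 5.35 = 11.97 ft³/s
w_8 = (29.8 − 25.2)/2 = 2.3 ft; q_8 = 0.34 × 0.82 × 2.3 = 0.6412 ft³/s
Q = Σ qᵢ = 60.83 ft³/s

60.8 ft³/s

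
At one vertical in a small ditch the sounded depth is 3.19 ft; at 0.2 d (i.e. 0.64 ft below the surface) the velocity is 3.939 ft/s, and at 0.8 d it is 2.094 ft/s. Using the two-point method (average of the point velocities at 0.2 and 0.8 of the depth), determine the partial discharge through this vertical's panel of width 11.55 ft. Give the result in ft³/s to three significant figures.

v̄ = (3.939 + 2.094) / 2 = 3.017 ft/s
q = v̄ × d × w = 3.017 × 3.19 × 11.55 = 111.1 ft³/s

111 ft³/s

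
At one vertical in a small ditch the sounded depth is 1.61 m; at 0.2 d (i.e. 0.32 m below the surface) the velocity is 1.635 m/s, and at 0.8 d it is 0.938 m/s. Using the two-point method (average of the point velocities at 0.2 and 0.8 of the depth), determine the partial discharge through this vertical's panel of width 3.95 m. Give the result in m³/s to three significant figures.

v̄ = (1.635 + 0.938) / 2 = 1.287 m/s
q = v̄ × d × w = 1.287 × 1.61 × 3.95 = 8.181 m³/s

8.18 m³/s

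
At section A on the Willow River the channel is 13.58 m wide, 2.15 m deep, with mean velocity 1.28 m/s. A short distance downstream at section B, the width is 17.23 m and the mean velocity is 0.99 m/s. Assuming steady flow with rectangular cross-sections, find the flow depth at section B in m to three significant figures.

Q = A₁V₁ = (13.58×2.15) × 1.28 = 37.37 m³/s
d₂ = Q/(b₂ V₂) = 37.37/(17.23×0.99) = 2.191 m

2.19 m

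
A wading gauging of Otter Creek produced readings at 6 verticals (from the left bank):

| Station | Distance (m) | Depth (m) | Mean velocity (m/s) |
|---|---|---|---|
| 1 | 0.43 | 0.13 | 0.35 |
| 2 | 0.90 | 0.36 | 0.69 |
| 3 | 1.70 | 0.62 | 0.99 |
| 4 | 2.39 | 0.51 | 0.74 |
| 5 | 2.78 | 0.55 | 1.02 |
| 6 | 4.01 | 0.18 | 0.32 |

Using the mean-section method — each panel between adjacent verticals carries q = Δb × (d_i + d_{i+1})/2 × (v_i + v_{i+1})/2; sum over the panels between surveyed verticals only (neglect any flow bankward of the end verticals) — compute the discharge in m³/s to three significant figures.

Panel 1-2: Δb = 0.47 m, d̄ = (0.13+0.36)/2 = 0.245, v̄ = (0.35+0.69)/2 = 0.52 → q = 0.47×0.245×0.52 = 0.05988 m³/s
Panel 2-3: Δb = 0.8 m, d̄ = (0.36+0.62)/2 = 0.49, v̄ = (0.69+0.99)/2 = 0.84 → q = 0.8×0.49×0.84 = 0.3293 m³/s
Panel 3-4: Δb = 0.69 m, d̄ = (0.62+0.51)/2 = 0.565, v̄ = (0.99+0.74)/2 = 0.865 → q = 0.69×0.565×0.865 = 0.3372 m³/s
Panel 4-5: Δb = 0.39 m, d̄ = (0.51+0.55)/2 = 0.53, v̄ = (0.74+1.02)/2 = 0.88 → q = 0.39×0.53×0.88 = 0.1819 m³/s
Panel 5-6: Δb = 1.23 m, d̄ = (0.55+0.18)/2 = 0.365, v̄ = (1.02+0.32)/2 = 0.67 → q = 1.23×0.365×0.67 = 0.3008 m³/s
Q = Σ q = 1.209 m³/s

1.21 m³/s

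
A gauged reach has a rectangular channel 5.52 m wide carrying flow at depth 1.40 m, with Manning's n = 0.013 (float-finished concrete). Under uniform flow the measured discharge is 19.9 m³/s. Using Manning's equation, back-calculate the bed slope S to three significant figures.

A = b·y = 5.52 × 1.40 = 7.728 m²
P = b + 2y = 5.52 + 2×1.40 = 8.320 m
R = A/P = 7.728/8.320 = 0.9288 m
S = (Q·n / (1·A·R^(2/3)))² = (19.9×0.013 / (1×7.728×0.9520))² = 0.001237

0.00124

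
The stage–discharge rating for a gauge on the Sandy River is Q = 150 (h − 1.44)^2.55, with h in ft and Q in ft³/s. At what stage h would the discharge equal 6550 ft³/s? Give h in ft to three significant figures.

5.84 ft

h − h₀ = (Q/C)^(1/b) = (6550/150)^(1/2.55) = 4.397 ft
h = 1.44 + 4.397 = 5.837 ft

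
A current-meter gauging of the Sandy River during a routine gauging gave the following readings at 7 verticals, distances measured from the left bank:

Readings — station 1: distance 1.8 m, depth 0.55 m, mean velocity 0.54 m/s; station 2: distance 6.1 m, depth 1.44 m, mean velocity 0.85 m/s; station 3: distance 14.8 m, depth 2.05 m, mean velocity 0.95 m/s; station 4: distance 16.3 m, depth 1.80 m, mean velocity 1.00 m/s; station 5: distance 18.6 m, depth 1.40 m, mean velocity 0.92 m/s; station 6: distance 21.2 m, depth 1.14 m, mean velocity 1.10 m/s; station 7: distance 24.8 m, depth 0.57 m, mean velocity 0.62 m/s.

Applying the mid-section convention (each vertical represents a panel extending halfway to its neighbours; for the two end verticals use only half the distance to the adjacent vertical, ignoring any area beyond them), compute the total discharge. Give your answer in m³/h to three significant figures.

w_1 = (6.1 − 1.8)/2 = 2.15 m; q_1 = 0.54 × 0.55 × 2.15 = 0.6386 m³/s
w_2 = (14.8 − 1.8)/2 = 6.5 m; q_2 = 0.85 × 1.44 × 6.5 = 7.956 m³/s
w_3 = (16.3 − 6.1)/2 = 5.1 m; q_3 = 0.95 × 2.05 × 5.1 = 9.932 m³/s
w_4 = (18.6 − 14.8)/2 = 1.9 m; q_4 = 1.00 × 1.80 × 1.9 = 3.420 m³/s
w_5 = (21.2 − 16.3)/2 = 2.45 m; q_5 = 0.92 × 1.40 × 2.45 = 3.156 m³/s
w_6 = (24.8 − 18.6)/2 = 3.1 m; q_6 = 1.10 × 1.14 × 3.1 = 3.887 m³/s
w_7 = (24.8 − 21.2)/2 = 1.8 m; q_7 = 0.62 × 0.57 × 1.8 = 0.6361 m³/s
Q = Σ qᵢ = 29.63 m³/s
= 29.63 × 3600 = 106700 m³/h

107000 m³/h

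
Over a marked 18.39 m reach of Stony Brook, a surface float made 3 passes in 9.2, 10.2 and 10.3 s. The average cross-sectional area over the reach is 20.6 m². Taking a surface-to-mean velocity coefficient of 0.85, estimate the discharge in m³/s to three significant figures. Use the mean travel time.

32.5 m³/s

t̄ = (9.2 + 10.2 + 10.3) / 3 = 9.9 s
v_surface = L / t̄ = 18.39 / 9.9 = 1.858 m/s
v_mean = 0.85 × 1.858 = 1.579 m/s
Q = A × v_mean = 20.6 × 1.579 = 32.53 m³/s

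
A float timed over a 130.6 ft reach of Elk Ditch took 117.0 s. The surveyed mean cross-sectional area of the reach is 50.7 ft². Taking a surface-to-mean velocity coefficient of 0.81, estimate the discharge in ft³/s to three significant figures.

45.8 ft³/s

v_surface = L / t̄ = 130.6 / 117 = 1.116 ft/s
v_mean = 0.81 × 1.116 = 0.9042 ft/s
Q = A × v_mean = 50.7 × 0.9042 = 45.84 ft³/s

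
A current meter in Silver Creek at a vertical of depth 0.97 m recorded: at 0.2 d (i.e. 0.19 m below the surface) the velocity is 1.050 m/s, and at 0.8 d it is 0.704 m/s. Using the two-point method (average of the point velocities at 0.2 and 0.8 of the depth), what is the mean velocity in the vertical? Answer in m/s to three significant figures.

0.877 m/s

v̄ = (1.050 + 0.704) / 2 = 0.8770 m/s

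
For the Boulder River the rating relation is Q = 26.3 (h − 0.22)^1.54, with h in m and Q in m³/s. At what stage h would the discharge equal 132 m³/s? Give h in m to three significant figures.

3.07 m

h − h₀ = (Q/C)^(1/b) = (132/26.3)^(1/1.54) = 2.851 m
h = 0.22 + 2.851 = 3.071 m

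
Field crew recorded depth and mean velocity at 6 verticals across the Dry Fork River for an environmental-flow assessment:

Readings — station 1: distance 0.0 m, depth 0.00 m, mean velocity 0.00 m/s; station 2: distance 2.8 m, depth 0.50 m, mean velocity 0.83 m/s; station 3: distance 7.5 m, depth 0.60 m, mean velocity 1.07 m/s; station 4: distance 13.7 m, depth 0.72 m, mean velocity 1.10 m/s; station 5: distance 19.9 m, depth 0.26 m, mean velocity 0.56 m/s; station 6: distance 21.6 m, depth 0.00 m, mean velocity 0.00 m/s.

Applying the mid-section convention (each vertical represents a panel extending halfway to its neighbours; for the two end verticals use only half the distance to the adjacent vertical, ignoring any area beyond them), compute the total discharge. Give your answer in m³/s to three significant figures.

w_2 = (7.5 − 0.0)/2 = 3.75 m; q_2 = 0.83 × 0.50 × 3.75 = 1.556 m³/s
w_3 = (13.7 − 2.8)/2 = 5.45 m; q_3 = 1.07 × 0.60 × 5.45 = 3.499 m³/s
w_4 = (19.9 − 7.5)/2 = 6.2 m; q_4 = 1.10 × 0.72 × 6.2 = 4.910 m³/s
w_5 = (21.6 − 13.7)/2 = 3.95 m; q_5 = 0.56 × 0.26 × 3.95 = 0.5751 m³/s
Stations 1, 6 contribute zero (depth or velocity is 0).
Q = Σ qᵢ = 10.54 m³/s

10.5 m³/s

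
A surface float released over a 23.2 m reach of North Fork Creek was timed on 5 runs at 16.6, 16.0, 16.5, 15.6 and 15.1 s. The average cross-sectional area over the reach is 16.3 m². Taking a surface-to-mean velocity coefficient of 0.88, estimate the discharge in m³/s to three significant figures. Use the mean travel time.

20.9 m³/s

t̄ = (16.6 + 16.0 + 16.5 + 15.6 + 15.1) / 5 = 15.96 s
v_surface = L / t̄ = 23.2 / 15.96 = 1.454 m/s
v_mean = 0.88 × 1.454 = 1.279 m/s
Q = A × v_mean = 16.3 × 1.279 = 20.85 m³/s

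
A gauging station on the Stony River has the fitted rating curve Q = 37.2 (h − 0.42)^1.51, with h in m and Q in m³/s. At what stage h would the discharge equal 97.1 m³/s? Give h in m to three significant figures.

2.31 m

h − h₀ = (Q/C)^(1/b) = (97.1/37.2)^(1/1.51) = 1.888 m
h = 0.42 + 1.888 = 2.308 m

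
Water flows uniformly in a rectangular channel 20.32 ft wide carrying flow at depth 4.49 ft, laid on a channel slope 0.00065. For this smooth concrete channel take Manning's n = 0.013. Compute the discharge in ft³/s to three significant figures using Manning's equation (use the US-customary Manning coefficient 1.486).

A = b·y = 20.32 × 4.49 = 91.24 ft²
P = b + 2y = 20.32 + 2×4.49 = 29.30 ft
R = A/P = 91.24/29.30 = 3.114 ft
Q = (1.486/n)·A·R^(2/3)·S^(1/2) = (1.486/0.013) × 91.24 × 3.114^(2/3) × 0.00065^(1/2) = 567.0 ft³/s

567 ft³/s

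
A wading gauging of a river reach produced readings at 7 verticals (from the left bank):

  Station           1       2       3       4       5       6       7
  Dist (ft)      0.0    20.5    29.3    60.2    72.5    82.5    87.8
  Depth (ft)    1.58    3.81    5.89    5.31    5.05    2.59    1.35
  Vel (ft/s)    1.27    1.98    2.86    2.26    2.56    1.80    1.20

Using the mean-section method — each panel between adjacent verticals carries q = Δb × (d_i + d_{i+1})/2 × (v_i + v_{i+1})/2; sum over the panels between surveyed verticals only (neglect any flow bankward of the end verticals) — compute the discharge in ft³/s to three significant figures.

889 ft³/s

Panel 1-2: Δb = 20.5 ft, d̄ = (1.58+3.81)/2 = 2.695, v̄ = (1.27+1.98)/2 = 1.625 → q = 20.5×2.695×1.625 = 89.78 ft³/s
Panel 2-3: Δb = 8.8 ft, d̄ = (3.81+5.89)/2 = 4.85, v̄ = (1.98+2.86)/2 = 2.42 → q = 8.8×4.85×2.42 = 103.3 ft³/s
Panel 3-4: Δb = 30.9 ft, d̄ = (5.89+5.31)/2 = 5.6, v̄ = (2.86+2.26)/2 = 2.56 → q = 30.9×5.6×2.56 = 443.0 ft³/s
Panel 4-5: Δb = 12.3 ft, d̄ = (5.31+5.05)/2 = 5.18, v̄ = (2.26+2.56)/2 = 2.41 → q = 12.3×5.18×2.41 = 153.6 ft³/s
Panel 5-6: Δb = 10 ft, d̄ = (5.05+2.59)/2 = 3.82, v̄ = (2.56+1.80)/2 = 2.18 → q = 10×3.82×2.18 = 83.28 ft³/s
Panel 6-7: Δb = 5.3 ft, d̄ = (2.59+1.35)/2 = 1.97, v̄ = (1.80+1.20)/2 = 1.5 → q = 5.3×1.97×1.5 = 15.66 ft³/s
Q = Σ q = 888.5 ft³/s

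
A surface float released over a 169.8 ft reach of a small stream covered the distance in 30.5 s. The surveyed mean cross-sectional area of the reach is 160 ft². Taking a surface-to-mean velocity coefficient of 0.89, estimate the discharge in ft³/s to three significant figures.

v_surface = L / t̄ = 169.8 / 30.5 = 5.567 ft/s
v_mean = 0.89 × 5.567 = 4.955 ft/s
Q = A × v_mean = 160 × 4.955 = 792.8 ft³/s

793 ft³/s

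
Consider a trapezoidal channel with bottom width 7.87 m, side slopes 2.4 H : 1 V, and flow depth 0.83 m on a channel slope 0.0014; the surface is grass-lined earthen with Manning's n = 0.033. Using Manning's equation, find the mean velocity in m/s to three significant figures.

A = (b + z·y)·y = (7.87 + 2.4×0.83)×0.83 = 8.185 m²
P = b + 2y√(1+z²) = 7.87 + 2×0.83×√(1+2.4²) = 12.19 m
R = A/P = 8.185/12.19 = 0.6717 m
Q = (1/n)·A·R^(2/3)·S^(1/2) = (1/0.033) × 8.185 × 0.6717^(2/3) × 0.0014^(1/2) = 7.118 m³/s
V = Q/A = 7.118/8.185 = 0.8696 m/s

0.870 m/s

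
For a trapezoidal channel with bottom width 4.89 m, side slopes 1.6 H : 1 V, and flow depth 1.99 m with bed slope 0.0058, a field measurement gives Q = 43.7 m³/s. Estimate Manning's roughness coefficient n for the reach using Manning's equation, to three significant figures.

A = (b + z·y)·y = (4.89 + 1.6×1.99)×1.99 = 16.07 m²
P = b + 2y√(1+z²) = 4.89 + 2×1.99×√(1+1.6²) = 12.40 m
R = A/P = 16.07/12.40 = 1.296 m
n = (1/Q)·A·R^(2/3)·S^(1/2) = (1/43.7) × 16.07 × 1.189 × 0.07616 = 0.03328

0.0333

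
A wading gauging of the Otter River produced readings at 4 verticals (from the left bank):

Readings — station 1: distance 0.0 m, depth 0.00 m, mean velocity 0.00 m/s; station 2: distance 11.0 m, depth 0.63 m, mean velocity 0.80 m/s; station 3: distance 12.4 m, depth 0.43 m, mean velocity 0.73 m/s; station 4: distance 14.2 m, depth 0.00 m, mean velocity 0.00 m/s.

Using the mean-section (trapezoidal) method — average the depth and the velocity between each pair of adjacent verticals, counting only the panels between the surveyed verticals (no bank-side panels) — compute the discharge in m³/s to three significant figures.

Panel 1-2: Δb = 11 m, d̄ = (0.00+0.63)/2 = 0.315, v̄ = (0.00+0.80)/2 = 0.4 → q = 11×0.315×0.4 = 1.386 m³/s
Panel 2-3: Δb = 1.4 m, d̄ = (0.63+0.43)/2 = 0.53, v̄ = (0.80+0.73)/2 = 0.765 → q = 1.4×0.53×0.765 = 0.5676 m³/s
Panel 3-4: Δb = 1.8 m, d̄ = (0.43+0.00)/2 = 0.215, v̄ = (0.73+0.00)/2 = 0.365 → q = 1.8×0.215×0.365 = 0.1413 m³/s
Q = Σ q = 2.095 m³/s

2.09 m³/s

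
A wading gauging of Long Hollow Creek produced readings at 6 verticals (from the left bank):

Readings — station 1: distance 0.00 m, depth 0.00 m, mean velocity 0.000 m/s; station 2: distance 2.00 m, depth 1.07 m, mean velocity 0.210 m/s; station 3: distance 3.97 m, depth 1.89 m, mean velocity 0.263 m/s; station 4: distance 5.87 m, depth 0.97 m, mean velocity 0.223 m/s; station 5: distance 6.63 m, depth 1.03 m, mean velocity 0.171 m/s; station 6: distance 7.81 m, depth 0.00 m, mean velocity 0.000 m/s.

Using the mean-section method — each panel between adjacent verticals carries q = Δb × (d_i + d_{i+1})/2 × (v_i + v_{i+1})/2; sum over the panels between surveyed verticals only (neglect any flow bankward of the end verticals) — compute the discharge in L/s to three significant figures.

Panel 1-2: Δb = 2 m, d̄ = (0.00+1.07)/2 = 0.535, v̄ = (0.000+0.210)/2 = 0.105 → q = 2×0.535×0.105 = 0.1124 m³/s
Panel 2-3: Δb = 1.97 m, d̄ = (1.07+1.89)/2 = 1.48, v̄ = (0.210+0.263)/2 = 0.2365 → q = 1.97×1.48×0.2365 = 0.6895 m³/s
Panel 3-4: Δb = 1.9 m, d̄ = (1.89+0.97)/2 = 1.43, v̄ = (0.263+0.223)/2 = 0.243 → q = 1.9×1.43×0.243 = 0.6602 m³/s
Panel 4-5: Δb = 0.76 m, d̄ = (0.97+1.03)/2 = 1, v̄ = (0.223+0.171)/2 = 0.197 → q = 0.76×1×0.197 = 0.1497 m³/s
Panel 5-6: Δb = 1.18 m, d̄ = (1.03+0.00)/2 = 0.515, v̄ = (0.171+0.000)/2 = 0.0855 → q = 1.18×0.515×0.0855 = 0.05196 m³/s
Q = Σ q = 1.664 m³/s
= 1.664 × 1000 = 1664 L/s

1660 L/s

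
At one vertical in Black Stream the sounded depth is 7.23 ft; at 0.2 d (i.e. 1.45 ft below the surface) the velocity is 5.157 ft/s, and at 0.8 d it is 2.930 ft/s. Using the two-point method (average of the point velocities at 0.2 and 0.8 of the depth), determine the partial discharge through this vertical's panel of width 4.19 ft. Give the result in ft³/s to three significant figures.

v̄ = (5.157 + 2.930) / 2 = 4.044 ft/s
q = v̄ × d × w = 4.044 × 7.23 × 4.19 = 122.5 ft³/s

122 ft³/s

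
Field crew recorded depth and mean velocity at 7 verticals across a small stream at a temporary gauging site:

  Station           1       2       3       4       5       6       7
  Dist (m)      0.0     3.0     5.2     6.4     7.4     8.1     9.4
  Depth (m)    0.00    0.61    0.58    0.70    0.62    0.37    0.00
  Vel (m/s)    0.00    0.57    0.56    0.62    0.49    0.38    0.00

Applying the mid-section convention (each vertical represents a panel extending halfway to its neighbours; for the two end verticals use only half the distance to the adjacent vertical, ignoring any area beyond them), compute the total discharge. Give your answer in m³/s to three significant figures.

w_2 = (5.2 − 0.0)/2 = 2.6 m; q_2 = 0.57 × 0.61 × 2.6 = 0.9040 m³/s
w_3 = (6.4 − 3.0)/2 = 1.7 m; q_3 = 0.56 × 0.58 × 1.7 = 0.5522 m³/s
w_4 = (7.4 − 5.2)/2 = 1.1 m; q_4 = 0.62 × 0.70 × 1.1 = 0.4774 m³/s
w_5 = (8.1 − 6.4)/2 = 0.85 m; q_5 = 0.49 × 0.62 × 0.85 = 0.2582 m³/s
w_6 = (9.4 − 7.4)/2 = 1 m; q_6 = 0.38 × 0.37 × 1 = 0.1406 m³/s
Stations 1, 7 contribute zero (depth or velocity is 0).
Q = Σ qᵢ = 2.332 m³/s

2.33 m³/s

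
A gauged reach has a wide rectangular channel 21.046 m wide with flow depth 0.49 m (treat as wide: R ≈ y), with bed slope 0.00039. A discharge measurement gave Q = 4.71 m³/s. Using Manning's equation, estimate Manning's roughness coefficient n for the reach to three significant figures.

0.0269

A = b·y = 21.046 × 0.49 = 10.31 m²
Wide channel: R ≈ y = 0.49 m
n = (1/Q)·A·R^(2/3)·S^(1/2) = (1/4.71) × 10.31 × 0.6215 × 0.01975 = 0.02687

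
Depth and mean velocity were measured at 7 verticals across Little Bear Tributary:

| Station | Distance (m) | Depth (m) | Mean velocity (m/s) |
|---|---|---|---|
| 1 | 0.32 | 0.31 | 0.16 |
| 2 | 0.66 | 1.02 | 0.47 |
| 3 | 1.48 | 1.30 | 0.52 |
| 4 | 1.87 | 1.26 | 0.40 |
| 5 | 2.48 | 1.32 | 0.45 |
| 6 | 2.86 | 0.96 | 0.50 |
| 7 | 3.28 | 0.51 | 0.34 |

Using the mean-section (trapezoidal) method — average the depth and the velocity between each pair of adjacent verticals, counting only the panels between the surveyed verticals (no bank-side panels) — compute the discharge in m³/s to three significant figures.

1.44 m³/s

Panel 1-2: Δb = 0.34 m, d̄ = (0.31+1.02)/2 = 0.665, v̄ = (0.16+0.47)/2 = 0.315 → q = 0.34×0.665×0.315 = 0.07122 m³/s
Panel 2-3: Δb = 0.82 m, d̄ = (1.02+1.30)/2 = 1.16, v̄ = (0.47+0.52)/2 = 0.495 → q = 0.82×1.16×0.495 = 0.4708 m³/s
Panel 3-4: Δb = 0.39 m, d̄ = (1.30+1.26)/2 = 1.28, v̄ = (0.52+0.40)/2 = 0.46 → q = 0.39×1.28×0.46 = 0.2296 m³/s
Panel 4-5: Δb = 0.61 m, d̄ = (1.26+1.32)/2 = 1.29, v̄ = (0.40+0.45)/2 = 0.425 → q = 0.61×1.29×0.425 = 0.3344 m³/s
Panel 5-6: Δb = 0.38 m, d̄ = (1.32+0.96)/2 = 1.14, v̄ = (0.45+0.50)/2 = 0.475 → q = 0.38×1.14×0.475 = 0.2058 m³/s
Panel 6-7: Δb = 0.42 m, d̄ = (0.96+0.51)/2 = 0.735, v̄ = (0.50+0.34)/2 = 0.42 → q = 0.42×0.735×0.42 = 0.1297 m³/s
Q = Σ q = 1.442 m³/s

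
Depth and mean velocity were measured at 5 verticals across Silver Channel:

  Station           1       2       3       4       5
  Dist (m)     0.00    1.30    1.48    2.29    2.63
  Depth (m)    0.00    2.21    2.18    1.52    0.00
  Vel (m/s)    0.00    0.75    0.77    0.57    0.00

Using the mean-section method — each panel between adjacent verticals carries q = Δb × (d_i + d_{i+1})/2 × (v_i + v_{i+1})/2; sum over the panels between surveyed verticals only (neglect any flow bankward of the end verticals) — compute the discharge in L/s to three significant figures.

Panel 1-2: Δb = 1.3 m, d̄ = (0.00+2.21)/2 = 1.105, v̄ = (0.00+0.75)/2 = 0.375 → q = 1.3×1.105×0.375 = 0.5387 m³/s
Panel 2-3: Δb = 0.18 m, d̄ = (2.21+2.18)/2 = 2.195, v̄ = (0.75+0.77)/2 = 0.76 → q = 0.18×2.195×0.76 = 0.3003 m³/s
Panel 3-4: Δb = 0.81 m, d̄ = (2.18+1.52)/2 = 1.85, v̄ = (0.77+0.57)/2 = 0.67 → q = 0.81×1.85×0.67 = 1.004 m³/s
Panel 4-5: Δb = 0.34 m, d̄ = (1.52+0.00)/2 = 0.76, v̄ = (0.57+0.00)/2 = 0.285 → q = 0.34×0.76×0.285 = 0.07364 m³/s
Q = Σ q = 1.917 m³/s
= 1.917 × 1000 = 1917 L/s

1920 L/s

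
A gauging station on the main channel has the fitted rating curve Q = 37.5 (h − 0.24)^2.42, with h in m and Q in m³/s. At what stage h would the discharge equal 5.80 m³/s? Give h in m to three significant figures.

h − h₀ = (Q/C)^(1/b) = (5.80/37.5)^(1/2.42) = 0.4624 m
h = 0.24 + 0.4624 = 0.7024 m

0.702 m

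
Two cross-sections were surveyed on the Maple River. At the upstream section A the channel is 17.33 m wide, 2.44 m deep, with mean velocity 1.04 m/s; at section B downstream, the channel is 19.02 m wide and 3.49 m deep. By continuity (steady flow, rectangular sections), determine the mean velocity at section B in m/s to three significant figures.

Q = A₁V₁ = (17.33×2.44) × 1.04 = 43.98 m³/s
A₂ = 19.02 × 3.49 = 66.38 m²
V₂ = Q/A₂ = 43.98/66.38 = 0.6625 m/s

0.662 m/s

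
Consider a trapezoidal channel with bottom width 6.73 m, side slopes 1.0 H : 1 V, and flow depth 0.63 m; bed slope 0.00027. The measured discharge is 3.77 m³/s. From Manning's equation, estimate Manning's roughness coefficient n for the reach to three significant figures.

0.0135

A = (b + z·y)·y = (6.73 + 1.0×0.63)×0.63 = 4.637 m²
P = b + 2y√(1+z²) = 6.73 + 2×0.63×√(1+1.0²) = 8.512 m
R = A/P = 4.637/8.512 = 0.5447 m
n = (1/Q)·A·R^(2/3)·S^(1/2) = (1/3.77) × 4.637 × 0.6670 × 0.01643 = 0.01348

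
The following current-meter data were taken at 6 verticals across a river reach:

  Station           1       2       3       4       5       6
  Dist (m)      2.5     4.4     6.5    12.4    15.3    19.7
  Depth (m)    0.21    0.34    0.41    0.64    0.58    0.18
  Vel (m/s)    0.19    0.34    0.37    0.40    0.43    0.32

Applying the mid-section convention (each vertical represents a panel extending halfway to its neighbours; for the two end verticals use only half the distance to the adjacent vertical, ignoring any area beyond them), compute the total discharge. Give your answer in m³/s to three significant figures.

3.04 m³/s

w_1 = (4.4 − 2.5)/2 = 0.95 m; q_1 = 0.19 × 0.21 × 0.95 = 0.03791 m³/s
w_2 = (6.5 − 2.5)/2 = 2 m; q_2 = 0.34 × 0.34 × 2 = 0.2312 m³/s
w_3 = (12.4 − 4.4)/2 = 4 m; q_3 = 0.37 × 0.41 × 4 = 0.6068 m³/s
w_4 = (15.3 − 6.5)/2 = 4.4 m; q_4 = 0.40 × 0.64 × 4.4 = 1.126 m³/s
w_5 = (19.7 − 12.4)/2 = 3.65 m; q_5 = 0.43 × 0.58 × 3.65 = 0.9103 m³/s
w_6 = (19.7 − 15.3)/2 = 2.2 m; q_6 = 0.32 × 0.18 × 2.2 = 0.1267 m³/s
Q = Σ qᵢ = 3.039 m³/s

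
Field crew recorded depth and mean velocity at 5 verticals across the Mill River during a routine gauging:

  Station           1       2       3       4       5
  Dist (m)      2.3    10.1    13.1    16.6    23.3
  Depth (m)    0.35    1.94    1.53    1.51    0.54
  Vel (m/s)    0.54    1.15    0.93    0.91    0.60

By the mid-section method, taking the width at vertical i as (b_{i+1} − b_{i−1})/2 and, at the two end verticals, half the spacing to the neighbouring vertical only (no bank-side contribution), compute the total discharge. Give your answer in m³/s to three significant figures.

w_1 = (10.1 − 2.3)/2 = 3.9 m; q_1 = 0.54 × 0.35 × 3.9 = 0.7371 m³/s
w_2 = (13.1 − 2.3)/2 = 5.4 m; q_2 = 1.15 × 1.94 × 5.4 = 12.05 m³/s
w_3 = (16.6 − 10.1)/2 = 3.25 m; q_3 = 0.93 × 1.53 × 3.25 = 4.624 m³/s
w_4 = (23.3 − 13.1)/2 = 5.1 m; q_4 = 0.91 × 1.51 × 5.1 = 7.008 m³/s
w_5 = (23.3 − 16.6)/2 = 3.35 m; q_5 = 0.60 × 0.54 × 3.35 = 1.085 m³/s
Q = Σ qᵢ = 25.50 m³/s

25.5 m³/s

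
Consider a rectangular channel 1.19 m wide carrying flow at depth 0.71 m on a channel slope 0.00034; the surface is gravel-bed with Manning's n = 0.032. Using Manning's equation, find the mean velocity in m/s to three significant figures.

A = b·y = 1.19 × 0.71 = 0.8449 m²
P = b + 2y = 1.19 + 2×0.71 = 2.610 m
R = A/P = 0.8449/2.610 = 0.3237 m
Q = (1/n)·A·R^(2/3)·S^(1/2) = (1/0.032) × 0.8449 × 0.3237^(2/3) × 0.00034^(1/2) = 0.2295 m³/s
V = Q/A = 0.2295/0.8449 = 0.2717 m/s

0.272 m/s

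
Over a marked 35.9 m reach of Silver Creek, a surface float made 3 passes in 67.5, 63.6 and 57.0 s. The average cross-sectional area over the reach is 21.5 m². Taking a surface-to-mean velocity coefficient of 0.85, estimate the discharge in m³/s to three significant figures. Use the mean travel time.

t̄ = (67.5 + 63.6 + 57.0) / 3 = 62.7 s
v_surface = L / t̄ = 35.9 / 62.7 = 0.5726 m/s
v_mean = 0.85 × 0.5726 = 0.4867 m/s
Q = A × v_mean = 21.5 × 0.4867 = 10.46 m³/s

10.5 m³/s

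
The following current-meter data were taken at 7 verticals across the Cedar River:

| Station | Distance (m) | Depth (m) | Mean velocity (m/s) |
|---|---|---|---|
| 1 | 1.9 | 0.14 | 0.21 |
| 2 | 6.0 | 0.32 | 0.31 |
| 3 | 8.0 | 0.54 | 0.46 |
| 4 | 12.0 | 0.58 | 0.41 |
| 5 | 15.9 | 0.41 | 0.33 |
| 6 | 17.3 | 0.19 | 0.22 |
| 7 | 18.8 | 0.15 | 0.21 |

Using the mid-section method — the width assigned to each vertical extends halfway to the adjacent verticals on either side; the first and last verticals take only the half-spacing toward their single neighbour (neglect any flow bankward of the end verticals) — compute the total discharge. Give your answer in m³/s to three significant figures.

w_1 = (6.0 − 1.9)/2 = 2.05 m; q_1 = 0.21 × 0.14 × 2.05 = 0.06027 m³/s
w_2 = (8.0 − 1.9)/2 = 3.05 m; q_2 = 0.31 × 0.32 × 3.05 = 0.3026 m³/s
w_3 = (12.0 − 6.0)/2 = 3 m; q_3 = 0.46 × 0.54 × 3 = 0.7452 m³/s
w_4 = (15.9 − 8.0)/2 = 3.95 m; q_4 = 0.41 × 0.58 × 3.95 = 0.9393 m³/s
w_5 = (17.3 − 12.0)/2 = 2.65 m; q_5 = 0.33 × 0.41 × 2.65 = 0.3585 m³/s
w_6 = (18.8 − 15.9)/2 = 1.45 m; q_6 = 0.22 × 0.19 × 1.45 = 0.06061 m³/s
w_7 = (18.8 − 17.3)/2 = 0.75 m; q_7 = 0.21 × 0.15 × 0.75 = 0.02363 m³/s
Q = Σ qᵢ = 2.490 m³/s

2.49 m³/s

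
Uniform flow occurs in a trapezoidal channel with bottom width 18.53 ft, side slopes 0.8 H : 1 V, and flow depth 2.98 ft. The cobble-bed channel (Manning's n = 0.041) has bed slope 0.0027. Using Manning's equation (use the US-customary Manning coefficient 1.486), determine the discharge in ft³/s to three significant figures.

A = (b + z·y)·y = (18.53 + 0.8×2.98)×2.98 = 62.32 ft²
P = b + 2y√(1+z²) = 18.53 + 2×2.98×√(1+0.8²) = 26.16 ft
R = A/P = 62.32/26.16 = 2.382 ft
Q = (1.486/n)·A·R^(2/3)·S^(1/2) = (1.486/0.041) × 62.32 × 2.382^(2/3) × 0.0027^(1/2) = 209.4 ft³/s

209 ft³/s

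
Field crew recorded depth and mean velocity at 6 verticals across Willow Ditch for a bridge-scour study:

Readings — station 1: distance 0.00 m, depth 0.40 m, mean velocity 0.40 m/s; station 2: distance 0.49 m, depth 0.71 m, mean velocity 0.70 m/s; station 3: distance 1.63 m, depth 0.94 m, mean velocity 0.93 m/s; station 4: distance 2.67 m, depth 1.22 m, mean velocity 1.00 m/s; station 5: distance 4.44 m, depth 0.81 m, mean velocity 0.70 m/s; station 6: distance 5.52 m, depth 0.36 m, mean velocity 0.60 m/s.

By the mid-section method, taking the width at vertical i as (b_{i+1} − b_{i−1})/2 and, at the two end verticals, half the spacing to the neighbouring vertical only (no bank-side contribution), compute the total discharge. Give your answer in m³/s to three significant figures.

4.04 m³/s

w_1 = (0.49 − 0.00)/2 = 0.245 m; q_1 = 0.40 × 0.40 × 0.245 = 0.03920 m³/s
w_2 = (1.63 − 0.00)/2 = 0.815 m; q_2 = 0.70 × 0.71 × 0.815 = 0.4051 m³/s
w_3 = (2.67 − 0.49)/2 = 1.09 m; q_3 = 0.93 × 0.94 × 1.09 = 0.9529 m³/s
w_4 = (4.44 − 1.63)/2 = 1.405 m; q_4 = 1.00 × 1.22 × 1.405 = 1.714 m³/s
w_5 = (5.52 − 2.67)/2 = 1.425 m; q_5 = 0.70 × 0.81 × 1.425 = 0.8080 m³/s
w_6 = (5.52 − 4.44)/2 = 0.54 m; q_6 = 0.60 × 0.36 × 0.54 = 0.1166 m³/s
Q = Σ qᵢ = 4.036 m³/s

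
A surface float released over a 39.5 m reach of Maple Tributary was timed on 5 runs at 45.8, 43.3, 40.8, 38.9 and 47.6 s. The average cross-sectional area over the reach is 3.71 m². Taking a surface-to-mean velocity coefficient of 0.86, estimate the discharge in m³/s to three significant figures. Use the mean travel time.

2.91 m³/s

t̄ = (45.8 + 43.3 + 40.8 + 38.9 + 47.6) / 5 = 43.28 s
v_surface = L / t̄ = 39.5 / 43.28 = 0.9127 m/s
v_mean = 0.86 × 0.9127 = 0.7849 m/s
Q = A × v_mean = 3.71 × 0.7849 = 2.912 m³/s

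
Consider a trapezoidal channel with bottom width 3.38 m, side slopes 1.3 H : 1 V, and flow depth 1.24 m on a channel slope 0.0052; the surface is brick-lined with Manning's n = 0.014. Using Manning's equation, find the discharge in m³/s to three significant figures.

28.2 m³/s

A = (b + z·y)·y = (3.38 + 1.3×1.24)×1.24 = 6.190 m²
P = b + 2y√(1+z²) = 3.38 + 2×1.24×√(1+1.3²) = 7.448 m
R = A/P = 6.190/7.448 = 0.8312 m
Q = (1/n)·A·R^(2/3)·S^(1/2) = (1/0.014) × 6.190 × 0.8312^(2/3) × 0.0052^(1/2) = 28.19 m³/s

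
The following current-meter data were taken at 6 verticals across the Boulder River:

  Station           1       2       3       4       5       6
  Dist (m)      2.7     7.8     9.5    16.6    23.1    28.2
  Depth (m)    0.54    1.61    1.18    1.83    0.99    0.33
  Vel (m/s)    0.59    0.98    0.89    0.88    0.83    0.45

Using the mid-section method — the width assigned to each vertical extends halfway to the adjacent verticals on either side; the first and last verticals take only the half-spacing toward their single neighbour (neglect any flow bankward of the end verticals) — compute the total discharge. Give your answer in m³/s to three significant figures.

w_1 = (7.8 − 2.7)/2 = 2.55 m; q_1 = 0.59 × 0.54 × 2.55 = 0.8124 m³/s
w_2 = (9.5 − 2.7)/2 = 3.4 m; q_2 = 0.98 × 1.61 × 3.4 = 5.365 m³/s
w_3 = (16.6 − 7.8)/2 = 4.4 m; q_3 = 0.89 × 1.18 × 4.4 = 4.621 m³/s
w_4 = (23.1 − 9.5)/2 = 6.8 m; q_4 = 0.88 × 1.83 × 6.8 = 10.95 m³/s
w_5 = (28.2 − 16.6)/2 = 5.8 m; q_5 = 0.83 × 0.99 × 5.8 = 4.766 m³/s
w_6 = (28.2 − 23.1)/2 = 2.55 m; q_6 = 0.45 × 0.33 × 2.55 = 0.3787 m³/s
Q = Σ qᵢ = 26.89 m³/s

26.9 m³/s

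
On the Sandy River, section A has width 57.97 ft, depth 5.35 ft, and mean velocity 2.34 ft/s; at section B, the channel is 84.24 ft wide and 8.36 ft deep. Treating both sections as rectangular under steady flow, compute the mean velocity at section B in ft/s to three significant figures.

1.03 ft/s

Q = A₁V₁ = (57.97×5.35) × 2.34 = 725.7 ft³/s
A₂ = 84.24 × 8.36 = 704.2 ft²
V₂ = Q/A₂ = 725.7/704.2 = 1.031 ft/s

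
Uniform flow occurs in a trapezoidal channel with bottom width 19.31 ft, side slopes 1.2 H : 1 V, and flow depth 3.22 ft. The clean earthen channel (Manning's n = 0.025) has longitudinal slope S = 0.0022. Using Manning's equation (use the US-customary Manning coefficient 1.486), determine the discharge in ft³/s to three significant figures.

A = (b + z·y)·y = (19.31 + 1.2×3.22)×3.22 = 74.62 ft²
P = b + 2y√(1+z²) = 19.31 + 2×3.22×√(1+1.2²) = 29.37 ft
R = A/P = 74.62/29.37 = 2.541 ft
Q = (1.486/n)·A·R^(2/3)·S^(1/2) = (1.486/0.025) × 74.62 × 2.541^(2/3) × 0.0022^(1/2) = 387.4 ft³/s

387 ft³/s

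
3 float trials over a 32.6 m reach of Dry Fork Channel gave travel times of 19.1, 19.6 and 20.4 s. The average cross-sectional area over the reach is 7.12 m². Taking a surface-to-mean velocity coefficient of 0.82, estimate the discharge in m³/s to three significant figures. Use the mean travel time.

t̄ = (19.1 + 19.6 + 20.4) / 3 = 19.7 s
v_surface = L / t̄ = 32.6 / 19.7 = 1.655 m/s
v_mean = 0.82 × 1.655 = 1.357 m/s
Q = A × v_mean = 7.12 × 1.357 = 9.662 m³/s

9.66 m³/s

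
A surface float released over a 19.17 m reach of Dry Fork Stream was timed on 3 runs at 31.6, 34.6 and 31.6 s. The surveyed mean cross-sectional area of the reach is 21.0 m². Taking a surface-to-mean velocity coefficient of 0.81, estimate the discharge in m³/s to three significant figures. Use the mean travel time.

t̄ = (31.6 + 34.6 + 31.6) / 3 = 32.6 s
v_surface = L / t̄ = 19.17 / 32.6 = 0.5880 m/s
v_mean = 0.81 × 0.5880 = 0.4763 m/s
Q = A × v_mean = 21.0 × 0.4763 = 10.00 m³/s

10.0 m³/s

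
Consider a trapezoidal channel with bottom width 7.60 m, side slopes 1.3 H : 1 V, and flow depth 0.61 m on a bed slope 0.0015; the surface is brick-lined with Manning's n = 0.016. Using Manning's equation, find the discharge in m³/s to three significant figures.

8.15 m³/s

A = (b + z·y)·y = (7.60 + 1.3×0.61)×0.61 = 5.120 m²
P = b + 2y√(1+z²) = 7.60 + 2×0.61×√(1+1.3²) = 9.601 m
R = A/P = 5.120/9.601 = 0.5333 m
Q = (1/n)·A·R^(2/3)·S^(1/2) = (1/0.016) × 5.120 × 0.5333^(2/3) × 0.0015^(1/2) = 8.149 m³/s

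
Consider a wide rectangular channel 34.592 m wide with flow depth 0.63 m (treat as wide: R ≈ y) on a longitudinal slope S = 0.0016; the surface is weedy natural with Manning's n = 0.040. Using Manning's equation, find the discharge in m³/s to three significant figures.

A = b·y = 34.592 × 0.63 = 21.79 m²
Wide channel: R ≈ y = 0.63 m
Q = (1/n)·A·R^(2/3)·S^(1/2) = (1/0.040) × 21.79 × 0.6300^(2/3) × 0.0016^(1/2) = 16.02 m³/s

16.0 m³/s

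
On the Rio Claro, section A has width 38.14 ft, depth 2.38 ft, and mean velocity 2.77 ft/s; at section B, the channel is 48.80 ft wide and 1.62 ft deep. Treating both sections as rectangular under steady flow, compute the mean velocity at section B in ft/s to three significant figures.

Q = A₁V₁ = (38.14×2.38) × 2.77 = 251.4 ft³/s
A₂ = 48.80 × 1.62 = 79.06 ft²
V₂ = Q/A₂ = 251.4/79.06 = 3.181 ft/s

3.18 ft/s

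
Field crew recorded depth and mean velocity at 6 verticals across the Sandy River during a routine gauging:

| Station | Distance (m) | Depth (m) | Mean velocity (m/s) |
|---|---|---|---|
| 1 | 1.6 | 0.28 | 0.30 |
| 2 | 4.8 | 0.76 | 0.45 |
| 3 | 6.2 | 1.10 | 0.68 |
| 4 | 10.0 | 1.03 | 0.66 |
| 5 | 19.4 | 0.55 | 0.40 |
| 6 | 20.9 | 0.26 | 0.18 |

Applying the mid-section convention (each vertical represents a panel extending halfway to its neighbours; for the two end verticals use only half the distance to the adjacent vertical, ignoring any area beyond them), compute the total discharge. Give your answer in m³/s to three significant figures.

w_1 = (4.8 − 1.6)/2 = 1.6 m; q_1 = 0.30 × 0.28 × 1.6 = 0.1344 m³/s
w_2 = (6.2 − 1.6)/2 = 2.3 m; q_2 = 0.45 × 0.76 × 2.3 = 0.7866 m³/s
w_3 = (10.0 − 4.8)/2 = 2.6 m; q_3 = 0.68 × 1.10 × 2.6 = 1.945 m³/s
w_4 = (19.4 − 6.2)/2 = 6.6 m; q_4 = 0.66 × 1.03 × 6.6 = 4.487 m³/s
w_5 = (20.9 − 10.0)/2 = 5.45 m; q_5 = 0.40 × 0.55 × 5.45 = 1.199 m³/s
w_6 = (20.9 − 19.4)/2 = 0.75 m; q_6 = 0.18 × 0.26 × 0.75 = 0.03510 m³/s
Q = Σ qᵢ = 8.587 m³/s

8.59 m³/s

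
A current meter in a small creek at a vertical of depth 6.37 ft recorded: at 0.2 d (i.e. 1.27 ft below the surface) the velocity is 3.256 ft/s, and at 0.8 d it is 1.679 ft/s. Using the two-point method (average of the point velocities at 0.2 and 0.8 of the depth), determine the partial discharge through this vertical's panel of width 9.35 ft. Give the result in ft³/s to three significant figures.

147 ft³/s

v̄ = (3.256 + 1.679) / 2 = 2.468 ft/s
q = v̄ × d × w = 2.468 × 6.37 × 9.35 = 147.0 ft³/s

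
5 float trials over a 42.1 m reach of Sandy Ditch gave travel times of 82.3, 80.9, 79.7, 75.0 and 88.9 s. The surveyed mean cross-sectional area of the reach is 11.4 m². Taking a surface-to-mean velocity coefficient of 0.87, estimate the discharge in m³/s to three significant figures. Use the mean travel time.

5.13 m³/s

t̄ = (82.3 + 80.9 + 79.7 + 75.0 + 88.9) / 5 = 81.36 s
v_surface = L / t̄ = 42.1 / 81.36 = 0.5175 m/s
v_mean = 0.87 × 0.5175 = 0.4502 m/s
Q = A × v_mean = 11.4 × 0.4502 = 5.132 m³/s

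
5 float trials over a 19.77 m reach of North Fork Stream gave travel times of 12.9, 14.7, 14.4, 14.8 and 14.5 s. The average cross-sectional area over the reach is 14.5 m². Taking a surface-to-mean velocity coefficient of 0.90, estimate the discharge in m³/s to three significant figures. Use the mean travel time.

18.1 m³/s

t̄ = (12.9 + 14.7 + 14.4 + 14.8 + 14.5) / 5 = 14.26 s
v_surface = L / t̄ = 19.77 / 14.26 = 1.386 m/s
v_mean = 0.90 × 1.386 = 1.248 m/s
Q = A × v_mean = 14.5 × 1.248 = 18.09 m³/s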